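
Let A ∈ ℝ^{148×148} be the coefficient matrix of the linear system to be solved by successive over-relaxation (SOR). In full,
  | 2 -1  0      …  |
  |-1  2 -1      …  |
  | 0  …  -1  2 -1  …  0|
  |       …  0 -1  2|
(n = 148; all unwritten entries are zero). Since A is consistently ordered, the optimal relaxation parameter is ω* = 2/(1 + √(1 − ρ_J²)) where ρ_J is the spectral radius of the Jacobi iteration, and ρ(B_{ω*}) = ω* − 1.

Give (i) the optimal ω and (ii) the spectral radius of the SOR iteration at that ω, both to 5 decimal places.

ω* = 1.95870, ρ_SOR = 0.95870

[ρ_J] n=148: ρ(B_J) = cos(π/(n+1)) = cos(π/149) = 0.99978.
root = sin(π/149) = 0.021083  (since 1−cos² = sin²).
So ω* = 2/1.021083 = 1.95870 (Young).
and ρ(B_{ω*}) = 1.95870 − 1 = 0.95870.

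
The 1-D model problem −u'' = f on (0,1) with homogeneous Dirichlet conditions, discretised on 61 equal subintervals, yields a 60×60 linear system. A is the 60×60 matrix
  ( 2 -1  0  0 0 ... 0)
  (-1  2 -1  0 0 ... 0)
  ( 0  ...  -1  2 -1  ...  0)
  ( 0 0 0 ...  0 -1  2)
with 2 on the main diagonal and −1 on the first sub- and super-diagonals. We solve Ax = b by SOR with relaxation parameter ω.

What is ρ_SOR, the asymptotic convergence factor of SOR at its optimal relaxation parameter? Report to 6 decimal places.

½·tridiag(1,0,1) at n=60: λ_k = cos(kπ/61); max |λ| at k=1 ⇒ ρ_J = cos(π/61) ≈ 0.998674.
root = sin(π/61) = 0.0514788  (since 1−cos² = sin²).
Young: ω* = 2/(1+√(1−ρ_J²)) = 2/(1+0.0514788) = 2/1.0514788 = 1.902083.
[ρ_SOR] ω* − 1 = 0.902083.

ρ_SOR = 0.902083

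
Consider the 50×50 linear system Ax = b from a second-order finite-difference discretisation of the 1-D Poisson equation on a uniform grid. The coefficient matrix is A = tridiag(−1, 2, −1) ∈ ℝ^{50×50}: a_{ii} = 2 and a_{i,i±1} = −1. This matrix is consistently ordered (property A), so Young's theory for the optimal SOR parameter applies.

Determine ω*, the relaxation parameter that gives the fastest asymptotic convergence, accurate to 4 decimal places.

n=50: λ(B_J) = 1 − λ(A)/2 = cos(kπ/51); k=1 gives ρ_J = 0.9981.
root = sin(π/51) = 0.06156  (since 1−cos² = sin²).
So ω* = 2/1.06156 = 1.8840 (Young).
ρ_SOR = ω* − 1 = 1.8840 − 1 = 0.8840.

ω* = 1.8840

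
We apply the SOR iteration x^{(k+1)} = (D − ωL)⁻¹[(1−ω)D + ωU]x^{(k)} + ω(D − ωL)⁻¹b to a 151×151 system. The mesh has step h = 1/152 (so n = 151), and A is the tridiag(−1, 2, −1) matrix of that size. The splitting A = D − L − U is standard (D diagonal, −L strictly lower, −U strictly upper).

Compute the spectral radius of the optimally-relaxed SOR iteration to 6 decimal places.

With n=151, ρ(Jacobi) = cos(π/152) = 0.999786.
root = sin(π/152) = 0.0206669  (since 1−cos² = sin²).
Then 2/(1+√(1−ρ_J²)) = 2/(1+0.0206669); ω* = 2/1.0206669 = 1.959503.
Hence ρ(B_{ω*}) = 1.959503 − 1 = 0.959503.

ρ_SOR = 0.959503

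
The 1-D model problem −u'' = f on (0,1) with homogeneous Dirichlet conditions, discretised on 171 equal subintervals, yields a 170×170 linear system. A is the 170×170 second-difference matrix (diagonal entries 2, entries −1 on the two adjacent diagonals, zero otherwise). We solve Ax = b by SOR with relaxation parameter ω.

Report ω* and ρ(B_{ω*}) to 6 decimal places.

ω* = 1.963921, ρ_SOR = 0.963921

[ρ_J] n=170: ρ(B_J) = cos(π/(n+1)) = cos(π/171) = 0.999831.
1 − cos²(π/171) = sin²(π/171) ⇒ √(1−ρ_J²) = sin(π/171) = 0.0183709.
ω* = 2 / (1 + 0.0183709) = 2 / 1.0183709 ≈ 1.963921.
[ρ_SOR] ω* − 1 = 0.963921.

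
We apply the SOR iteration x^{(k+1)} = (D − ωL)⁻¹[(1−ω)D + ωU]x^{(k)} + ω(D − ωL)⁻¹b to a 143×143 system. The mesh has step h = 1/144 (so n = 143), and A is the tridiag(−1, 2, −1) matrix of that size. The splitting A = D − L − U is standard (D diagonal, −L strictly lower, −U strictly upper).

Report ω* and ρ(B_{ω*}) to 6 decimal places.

spectrum of D⁻¹(L+U) = {cos(kπ/144) : 1≤k≤143}; ρ_J = cos(π/144) = 0.999762.
1 − cos²(π/144) = sin²(π/144) ⇒ √(1−ρ_J²) = sin(π/144) = 0.0218149.
Then 2/(1+√(1−ρ_J²)) = 2/(1+0.0218149); ω* = 2/1.0218149 = 1.957302.
ρ_SOR = ω* − 1 ≈ 0.957302.

ω* = 1.957302, ρ_SOR = 0.957302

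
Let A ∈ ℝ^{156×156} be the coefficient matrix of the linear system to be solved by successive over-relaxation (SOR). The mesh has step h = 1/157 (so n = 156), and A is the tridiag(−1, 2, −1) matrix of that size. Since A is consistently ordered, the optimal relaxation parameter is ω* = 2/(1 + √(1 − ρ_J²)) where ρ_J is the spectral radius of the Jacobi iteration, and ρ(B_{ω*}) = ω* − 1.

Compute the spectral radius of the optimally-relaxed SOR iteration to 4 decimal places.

[ρ_J] n=156: ρ(B_J) = cos(π/(n+1)) = cos(π/157) = 0.9998.
√(1 − cos²(π/157)) = sin(π/157) ≈ 0.02001.
ω* = 2/(1+0.02001) = 1.9608
Hence ρ(B_{ω*}) = 1.9608 − 1 = 0.9608.

ρ_SOR = 0.9608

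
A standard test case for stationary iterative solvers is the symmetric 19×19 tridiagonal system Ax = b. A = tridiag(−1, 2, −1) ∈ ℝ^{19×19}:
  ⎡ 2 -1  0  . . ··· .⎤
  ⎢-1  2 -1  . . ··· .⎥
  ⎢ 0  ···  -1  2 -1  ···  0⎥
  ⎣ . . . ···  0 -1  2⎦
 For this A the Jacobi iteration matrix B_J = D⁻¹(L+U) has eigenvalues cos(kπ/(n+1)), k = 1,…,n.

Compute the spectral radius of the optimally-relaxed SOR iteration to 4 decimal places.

ρ_SOR = 0.7295

spectrum of D⁻¹(L+U) = {cos(kπ/20) : 1≤k≤19}; ρ_J = cos(π/20) = 0.9877.
√(1−ρ_J²) = |sin(π/20)| = 0.15643
ω* = 2/(1+0.15643) = 1.7295
ρ(B_{ω*}) = ω*−1 = 0.7295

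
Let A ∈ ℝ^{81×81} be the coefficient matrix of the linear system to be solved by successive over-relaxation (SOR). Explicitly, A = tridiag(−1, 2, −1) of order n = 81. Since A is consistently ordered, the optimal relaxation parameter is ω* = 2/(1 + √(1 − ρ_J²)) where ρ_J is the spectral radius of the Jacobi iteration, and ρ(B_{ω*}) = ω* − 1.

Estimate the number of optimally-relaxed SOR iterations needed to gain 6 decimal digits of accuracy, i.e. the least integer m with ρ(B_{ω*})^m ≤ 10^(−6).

m = 181

B_J for the 81×81 system has eigenvalues cos(kπ/82); ρ_J = cos(π/82) = 0.9992662.
1 − cos²(π/82) = sin²(π/82) ⇒ √(1−ρ_J²) = sin(π/82) = 0.0383027.
Then 2/(1+√(1−ρ_J²)) = 2/(1+0.0383027); ω* = 2/1.0383027 = 1.9262206.
Hence ρ(B_{ω*}) = 1.9262206 − 1 = 0.9262206.
6·ln10 = 13.8155; −ln(0.9262206) = 0.0766428; m = ⌈13.8155/0.0766428⌉ = ⌈180.258⌉ = 181.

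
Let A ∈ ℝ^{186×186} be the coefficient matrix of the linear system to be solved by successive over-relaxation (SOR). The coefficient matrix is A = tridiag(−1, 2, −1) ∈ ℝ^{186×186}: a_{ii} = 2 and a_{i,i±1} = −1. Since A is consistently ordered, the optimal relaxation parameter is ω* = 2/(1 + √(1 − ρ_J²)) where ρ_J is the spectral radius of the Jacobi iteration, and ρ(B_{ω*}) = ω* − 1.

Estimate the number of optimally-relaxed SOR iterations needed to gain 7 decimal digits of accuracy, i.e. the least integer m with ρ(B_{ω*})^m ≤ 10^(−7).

m = 480

spectrum of D⁻¹(L+U) = {cos(kπ/187) : 1≤k≤186}; ρ_J = cos(π/187) = 0.9998589.
1 − cos²(π/187) = sin²(π/187) ⇒ √(1−ρ_J²) = sin(π/187) = 0.0167992.
ω* = 2/(1+0.0167992) = 1.9669567
[ρ_SOR] ω* − 1 = 0.9669567.
m ≥ 7·ln10 / (−ln 0.9669567) = 479.683; smallest integer m = 480.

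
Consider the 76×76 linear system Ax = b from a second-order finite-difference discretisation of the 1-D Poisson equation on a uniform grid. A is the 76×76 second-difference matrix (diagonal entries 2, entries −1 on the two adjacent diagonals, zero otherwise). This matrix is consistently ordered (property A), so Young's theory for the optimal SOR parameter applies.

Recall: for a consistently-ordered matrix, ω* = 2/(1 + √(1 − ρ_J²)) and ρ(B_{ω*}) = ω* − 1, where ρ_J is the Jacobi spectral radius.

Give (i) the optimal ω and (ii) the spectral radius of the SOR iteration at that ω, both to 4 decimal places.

½·tridiag(1,0,1) at n=76: λ_k = cos(kπ/77); max |λ| at k=1 ⇒ ρ_J = cos(π/77) ≈ 0.9992.
√(1 − cos²(π/77)) = sin(π/77) ≈ 0.04079.
ω* = 2/(1 + 0.04079) = 2/1.04079 = 1.9216.
ρ_SOR = ω* − 1 = 1.9216 − 1 = 0.9216.

ω* = 1.9216, ρ_SOR = 0.9216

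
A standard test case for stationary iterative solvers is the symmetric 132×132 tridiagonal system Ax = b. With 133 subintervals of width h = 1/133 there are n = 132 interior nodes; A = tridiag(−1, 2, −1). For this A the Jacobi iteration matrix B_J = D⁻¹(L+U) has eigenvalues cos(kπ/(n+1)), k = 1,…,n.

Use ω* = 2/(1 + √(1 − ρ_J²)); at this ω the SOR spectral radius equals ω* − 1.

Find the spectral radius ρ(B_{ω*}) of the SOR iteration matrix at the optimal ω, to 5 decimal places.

With n=132, ρ(Jacobi) = cos(π/133) = 0.99972.
1 − cos²(π/133) = sin²(π/133) ⇒ √(1−ρ_J²) = sin(π/133) = 0.023619.
ω* = 2/(1 + 0.023619) = 2/1.023619 = 1.95385.
ρ_SOR = ω* − 1 ≈ 0.95385.

ρ_SOR = 0.95385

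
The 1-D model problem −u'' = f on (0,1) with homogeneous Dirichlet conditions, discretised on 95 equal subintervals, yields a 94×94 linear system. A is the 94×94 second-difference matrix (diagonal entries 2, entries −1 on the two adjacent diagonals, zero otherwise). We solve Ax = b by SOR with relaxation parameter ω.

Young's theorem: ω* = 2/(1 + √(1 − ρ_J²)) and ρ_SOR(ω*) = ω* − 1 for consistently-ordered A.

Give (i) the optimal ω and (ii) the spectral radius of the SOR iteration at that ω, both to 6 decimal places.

ω* = 1.935990, ρ_SOR = 0.935990

[ρ_J] n=94: ρ(B_J) = cos(π/(n+1)) = cos(π/95) = 0.999453.
√(1 − cos²(π/95)) = sin(π/95) ≈ 0.0330634.
[ω*] 2 ÷ (1 + 0.0330634) = 2 ÷ 1.0330634 = 1.935990.
ρ_SOR = ω* − 1 = 1.935990 − 1 = 0.935990.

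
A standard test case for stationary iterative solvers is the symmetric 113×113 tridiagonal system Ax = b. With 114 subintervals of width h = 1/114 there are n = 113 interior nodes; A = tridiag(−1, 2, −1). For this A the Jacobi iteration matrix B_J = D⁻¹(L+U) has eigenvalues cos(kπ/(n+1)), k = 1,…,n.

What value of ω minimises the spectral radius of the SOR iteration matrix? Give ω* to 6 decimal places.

ω* = 1.946369

With n=113, ρ(Jacobi) = cos(π/114) = 0.999620.
√(1−ρ_J²) = |sin(π/114)| = 0.0275543
ω* = 2 / (1 + 0.0275543) = 2 / 1.0275543 ≈ 1.946369.
Hence ρ(B_{ω*}) = 1.946369 − 1 = 0.946369.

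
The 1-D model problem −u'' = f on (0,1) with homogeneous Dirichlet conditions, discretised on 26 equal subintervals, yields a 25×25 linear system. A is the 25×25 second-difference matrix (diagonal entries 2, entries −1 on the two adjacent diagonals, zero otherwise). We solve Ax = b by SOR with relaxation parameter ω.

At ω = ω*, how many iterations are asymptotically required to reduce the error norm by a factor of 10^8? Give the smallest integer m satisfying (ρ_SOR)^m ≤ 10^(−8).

B_J for the 25×25 system has eigenvalues cos(kπ/26); ρ_J = cos(π/26) = 0.9927089.
root = sin(π/26) = 0.1205367  (since 1−cos² = sin²).
Young: ω* = 2/(1+√(1−ρ_J²)) = 2/(1+0.1205367) = 2/1.1205367 = 1.7848590.
ρ_SOR = ω* − 1 = 1.7848590 − 1 = 0.7848590.
(0.7848590)^m ≤ 10^{−8}  ⇒  m·ln(0.7848590) ≤ −8·ln10  ⇒  m ≥ 76.040  ⇒  m = 77

m = 77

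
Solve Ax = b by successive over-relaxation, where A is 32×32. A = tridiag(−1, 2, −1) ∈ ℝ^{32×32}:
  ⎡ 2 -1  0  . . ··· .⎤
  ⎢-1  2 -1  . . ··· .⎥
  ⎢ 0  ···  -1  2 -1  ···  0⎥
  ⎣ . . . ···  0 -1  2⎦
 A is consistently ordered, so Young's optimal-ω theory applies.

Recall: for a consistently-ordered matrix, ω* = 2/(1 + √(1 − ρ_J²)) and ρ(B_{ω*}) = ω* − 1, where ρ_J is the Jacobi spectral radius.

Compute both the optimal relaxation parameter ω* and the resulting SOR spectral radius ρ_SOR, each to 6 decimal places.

ω* = 1.826391, ρ_SOR = 0.826391

[ρ_J] n=32: ρ(B_J) = cos(π/(n+1)) = cos(π/33) = 0.995472.
√(1 − cos²(π/33)) = sin(π/33) ≈ 0.0950560.
Then 2/(1+√(1−ρ_J²)) = 2/(1+0.0950560); ω* = 2/1.0950560 = 1.826391.
Hence ρ(B_{ω*}) = 1.826391 − 1 = 0.826391.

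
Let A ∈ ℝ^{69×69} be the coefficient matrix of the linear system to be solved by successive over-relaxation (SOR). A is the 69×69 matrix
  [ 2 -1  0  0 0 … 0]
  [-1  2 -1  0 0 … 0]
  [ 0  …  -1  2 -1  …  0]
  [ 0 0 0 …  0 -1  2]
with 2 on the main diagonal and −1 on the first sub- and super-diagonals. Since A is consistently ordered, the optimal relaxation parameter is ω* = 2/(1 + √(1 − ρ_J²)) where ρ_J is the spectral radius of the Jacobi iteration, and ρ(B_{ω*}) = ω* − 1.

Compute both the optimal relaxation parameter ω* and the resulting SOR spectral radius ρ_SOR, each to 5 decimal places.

B_J for the 69×69 system has eigenvalues cos(kπ/70); ρ_J = cos(π/70) = 0.99899.
1 − cos²(π/70) = sin²(π/70) ⇒ √(1−ρ_J²) = sin(π/70) = 0.044865.
Then 2/(1+√(1−ρ_J²)) = 2/(1+0.044865); ω* = 2/1.044865 = 1.91412.
At ω = 1.91412 every |λ(B_ω)| = ω−1, so ρ_SOR = 0.91412.

ω* = 1.91412, ρ_SOR = 0.91412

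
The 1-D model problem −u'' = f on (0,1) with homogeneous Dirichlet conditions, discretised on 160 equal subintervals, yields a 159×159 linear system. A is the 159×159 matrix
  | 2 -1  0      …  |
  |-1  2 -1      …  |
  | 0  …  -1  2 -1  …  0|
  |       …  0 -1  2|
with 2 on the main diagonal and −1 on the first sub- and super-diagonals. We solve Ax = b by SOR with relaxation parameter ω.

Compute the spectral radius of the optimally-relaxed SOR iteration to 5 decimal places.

ρ_SOR = 0.96149

With n=159, ρ(Jacobi) = cos(π/160) = 0.99981.
√(1 − cos²(π/160)) = sin(π/160) ≈ 0.019634.
So ω* = 2/1.019634 = 1.96149 (Young).
and ρ(B_{ω*}) = 1.96149 − 1 = 0.96149.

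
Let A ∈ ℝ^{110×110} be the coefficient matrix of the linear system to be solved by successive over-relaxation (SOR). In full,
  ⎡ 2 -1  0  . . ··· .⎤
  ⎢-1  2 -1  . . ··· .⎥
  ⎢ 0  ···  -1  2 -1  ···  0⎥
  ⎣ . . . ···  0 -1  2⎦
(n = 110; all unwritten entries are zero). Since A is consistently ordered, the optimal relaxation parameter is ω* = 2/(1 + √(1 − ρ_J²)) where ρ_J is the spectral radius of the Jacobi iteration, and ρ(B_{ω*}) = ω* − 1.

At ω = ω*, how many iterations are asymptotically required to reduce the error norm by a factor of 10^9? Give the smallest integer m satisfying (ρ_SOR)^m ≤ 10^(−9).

m = 367

ρ_J = max_k |cos(kπ/111)| = cos(π/111) = 0.9995995
root = sin(π/111) = 0.0282989  (since 1−cos² = sin²).
ω* = 2/(1+0.0282989) = 1.9449598
ρ_SOR = ω* − 1 = 1.9449598 − 1 = 0.9449598.
For 9 digits: m = 9·ln10 / (−ln 0.9449598) = 20.7233/0.0566129 = 366.053; round up → m = 367.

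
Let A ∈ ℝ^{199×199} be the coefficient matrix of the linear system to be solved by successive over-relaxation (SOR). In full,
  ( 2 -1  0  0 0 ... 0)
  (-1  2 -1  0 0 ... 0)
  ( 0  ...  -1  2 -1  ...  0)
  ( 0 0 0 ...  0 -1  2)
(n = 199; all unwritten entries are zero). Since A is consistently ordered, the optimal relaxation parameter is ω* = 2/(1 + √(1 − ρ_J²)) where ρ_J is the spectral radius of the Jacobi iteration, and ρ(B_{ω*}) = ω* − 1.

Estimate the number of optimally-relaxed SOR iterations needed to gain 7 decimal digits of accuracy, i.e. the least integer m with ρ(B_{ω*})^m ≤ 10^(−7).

spectrum of D⁻¹(L+U) = {cos(kπ/200) : 1≤k≤199}; ρ_J = cos(π/200) = 0.9998766.
1 − cos²(π/200) = sin²(π/200) ⇒ √(1−ρ_J²) = sin(π/200) = 0.0157073.
ω* = 2/(1 + 0.0157073) = 2/1.0157073 = 1.9690712.
At ω = 1.9690712 every |λ(B_ω)| = ω−1, so ρ_SOR = 0.9690712.
ρ_SOR^m ≤ 10^(−7) ⇔ m ≥ 7·ln10/(−ln 0.9690712) = 16.1181/0.0314172 = 513.034; m = ⌈513.034⌉ = 514.

m = 514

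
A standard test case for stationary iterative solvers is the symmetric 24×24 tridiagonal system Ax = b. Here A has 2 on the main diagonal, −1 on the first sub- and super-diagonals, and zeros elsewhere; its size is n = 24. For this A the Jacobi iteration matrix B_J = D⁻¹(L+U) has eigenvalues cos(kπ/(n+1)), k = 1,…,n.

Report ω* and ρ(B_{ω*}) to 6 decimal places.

ω* = 1.777251, ρ_SOR = 0.777251

½·tridiag(1,0,1) at n=24: λ_k = cos(kπ/25); max |λ| at k=1 ⇒ ρ_J = cos(π/25) ≈ 0.992115.
√(1−ρ_J²) = |sin(π/25)| = 0.1253332
Young: ω* = 2/(1+√(1−ρ_J²)) = 2/(1+0.1253332) = 2/1.1253332 = 1.777251.
ρ_SOR = ω* − 1 = 1.777251 − 1 = 0.777251.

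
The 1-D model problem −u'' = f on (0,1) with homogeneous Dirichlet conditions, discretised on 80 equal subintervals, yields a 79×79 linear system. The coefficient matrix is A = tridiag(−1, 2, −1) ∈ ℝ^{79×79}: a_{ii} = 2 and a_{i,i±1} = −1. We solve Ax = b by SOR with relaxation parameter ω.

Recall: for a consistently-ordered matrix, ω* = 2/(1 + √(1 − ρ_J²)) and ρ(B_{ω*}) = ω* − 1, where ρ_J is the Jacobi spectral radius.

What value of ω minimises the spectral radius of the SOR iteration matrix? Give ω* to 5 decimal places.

With n=79, ρ(Jacobi) = cos(π/80) = 0.99923.
√(1−ρ_J²) = |sin(π/80)| = 0.039260
Young: ω* = 2/(1+√(1−ρ_J²)) = 2/(1+0.039260) = 2/1.039260 = 1.92445.
ρ_SOR = ω* − 1 ≈ 0.92445.

ω* = 1.92445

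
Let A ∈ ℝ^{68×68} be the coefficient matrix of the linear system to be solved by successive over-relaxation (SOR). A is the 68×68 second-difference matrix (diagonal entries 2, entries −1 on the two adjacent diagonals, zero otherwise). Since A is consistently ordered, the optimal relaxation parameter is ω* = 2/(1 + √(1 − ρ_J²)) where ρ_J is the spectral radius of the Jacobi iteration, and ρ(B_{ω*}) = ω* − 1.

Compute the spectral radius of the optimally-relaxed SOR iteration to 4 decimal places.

ρ_SOR = 0.9129

B_J for the 68×68 system has eigenvalues cos(kπ/69); ρ_J = cos(π/69) = 0.9990.
root = sin(π/69) = 0.04551  (since 1−cos² = sin²).
Young: ω* = 2/(1+√(1−ρ_J²)) = 2/(1+0.04551) = 2/1.04551 = 1.9129.
ρ_SOR = ω* − 1 = 1.9129 − 1 = 0.9129.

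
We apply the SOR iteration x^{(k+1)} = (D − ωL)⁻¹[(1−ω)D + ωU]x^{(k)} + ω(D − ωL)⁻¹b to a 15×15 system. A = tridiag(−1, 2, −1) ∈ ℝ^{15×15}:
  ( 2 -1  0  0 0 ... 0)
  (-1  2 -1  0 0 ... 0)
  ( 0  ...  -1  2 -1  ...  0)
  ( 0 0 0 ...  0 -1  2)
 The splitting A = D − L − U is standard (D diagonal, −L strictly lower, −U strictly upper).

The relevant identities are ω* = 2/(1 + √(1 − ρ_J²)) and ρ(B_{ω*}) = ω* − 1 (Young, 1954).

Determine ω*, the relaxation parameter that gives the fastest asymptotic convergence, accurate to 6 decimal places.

ω* = 1.673514

B_J for the 15×15 system has eigenvalues cos(kπ/16); ρ_J = cos(π/16) = 0.980785.
√(1−ρ_J²) = |sin(π/16)| = 0.1950903
So ω* = 2/1.1950903 = 1.673514 (Young).
ρ(B_{ω*}) = ω*−1 = 0.673514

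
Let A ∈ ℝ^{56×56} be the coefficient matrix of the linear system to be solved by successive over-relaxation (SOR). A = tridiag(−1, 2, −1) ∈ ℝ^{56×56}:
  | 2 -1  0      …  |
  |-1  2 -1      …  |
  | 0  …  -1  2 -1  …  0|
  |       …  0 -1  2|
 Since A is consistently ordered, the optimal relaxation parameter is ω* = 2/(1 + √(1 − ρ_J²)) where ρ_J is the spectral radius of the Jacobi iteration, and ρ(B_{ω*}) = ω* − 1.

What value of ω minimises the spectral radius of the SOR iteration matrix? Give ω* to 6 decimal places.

ω* = 1.895577

B_J for the 56×56 system has eigenvalues cos(kπ/57); ρ_J = cos(π/57) = 0.998482.
√(1−ρ_J²) = |sin(π/57)| = 0.0550878
Then 2/(1+√(1−ρ_J²)) = 2/(1+0.0550878); ω* = 2/1.0550878 = 1.895577.
[ρ_SOR] ω* − 1 = 0.895577.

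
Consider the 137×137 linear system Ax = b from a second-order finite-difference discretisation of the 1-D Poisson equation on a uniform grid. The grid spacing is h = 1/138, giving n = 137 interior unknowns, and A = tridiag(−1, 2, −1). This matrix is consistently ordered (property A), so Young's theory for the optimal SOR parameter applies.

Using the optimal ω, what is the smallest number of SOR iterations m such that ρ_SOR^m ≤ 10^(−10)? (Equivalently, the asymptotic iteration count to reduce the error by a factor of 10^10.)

m = 506

ρ_J = max_k |cos(kπ/138)| = cos(π/138) = 0.9997409
root = sin(π/138) = 0.0227632  (since 1−cos² = sin²).
So ω* = 2/1.0227632 = 1.9554869 (Young).
Hence ρ(B_{ω*}) = 1.9554869 − 1 = 0.9554869.
m ≥ 10·ln10 / (−ln 0.9554869) = 505.684; smallest integer m = 506.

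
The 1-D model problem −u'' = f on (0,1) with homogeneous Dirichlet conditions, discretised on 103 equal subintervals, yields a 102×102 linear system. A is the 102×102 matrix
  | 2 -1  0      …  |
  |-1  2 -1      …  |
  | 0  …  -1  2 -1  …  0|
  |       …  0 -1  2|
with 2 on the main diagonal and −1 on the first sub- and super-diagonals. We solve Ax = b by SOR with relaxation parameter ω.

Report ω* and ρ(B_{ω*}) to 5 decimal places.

With n=102, ρ(Jacobi) = cos(π/103) = 0.99953.
root = sin(π/103) = 0.030496  (since 1−cos² = sin²).
ω* = 2/(1 + 0.030496) = 2/1.030496 = 1.94081.
ρ_SOR = ω* − 1 ≈ 0.94081.

ω* = 1.94081, ρ_SOR = 0.94081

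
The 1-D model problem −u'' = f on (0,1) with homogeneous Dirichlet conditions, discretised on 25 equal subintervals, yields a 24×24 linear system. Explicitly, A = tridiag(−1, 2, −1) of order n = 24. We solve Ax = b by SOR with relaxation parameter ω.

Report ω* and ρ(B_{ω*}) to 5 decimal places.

ω* = 1.77725, ρ_SOR = 0.77725

ρ_J = max_k |cos(kπ/25)| = cos(π/25) = 0.99211
root = sin(π/25) = 0.125333  (since 1−cos² = sin²).
[ω*] 2 ÷ (1 + 0.125333) = 2 ÷ 1.125333 = 1.77725.
ρ_SOR = ω* − 1 = 1.77725 − 1 = 0.77725.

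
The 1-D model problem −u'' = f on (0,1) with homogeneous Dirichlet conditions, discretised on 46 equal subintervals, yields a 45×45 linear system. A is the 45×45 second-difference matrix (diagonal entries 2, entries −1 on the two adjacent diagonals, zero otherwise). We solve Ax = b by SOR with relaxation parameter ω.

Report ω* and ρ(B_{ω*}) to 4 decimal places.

B_J for the 45×45 system has eigenvalues cos(kπ/46); ρ_J = cos(π/46) = 0.9977.
√(1 − cos²(π/46)) = sin(π/46) ≈ 0.06824.
So ω* = 2/1.06824 = 1.8722 (Young).
Hence ρ(B_{ω*}) = 1.8722 − 1 = 0.8722.

ω* = 1.8722, ρ_SOR = 0.8722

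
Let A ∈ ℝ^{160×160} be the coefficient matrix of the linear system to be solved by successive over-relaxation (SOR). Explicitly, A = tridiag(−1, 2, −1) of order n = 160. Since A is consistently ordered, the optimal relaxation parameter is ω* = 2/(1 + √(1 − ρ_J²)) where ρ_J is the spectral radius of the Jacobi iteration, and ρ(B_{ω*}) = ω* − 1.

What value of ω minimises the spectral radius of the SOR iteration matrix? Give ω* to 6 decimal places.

n=160: λ(B_J) = 1 − λ(A)/2 = cos(kπ/161); k=1 gives ρ_J = 0.999810.
1 − cos²(π/161) = sin²(π/161) ⇒ √(1−ρ_J²) = sin(π/161) = 0.0195118.
So ω* = 2/1.0195118 = 1.961723 (Young).
At ω = 1.961723 every |λ(B_ω)| = ω−1, so ρ_SOR = 0.961723.

ω* = 1.961723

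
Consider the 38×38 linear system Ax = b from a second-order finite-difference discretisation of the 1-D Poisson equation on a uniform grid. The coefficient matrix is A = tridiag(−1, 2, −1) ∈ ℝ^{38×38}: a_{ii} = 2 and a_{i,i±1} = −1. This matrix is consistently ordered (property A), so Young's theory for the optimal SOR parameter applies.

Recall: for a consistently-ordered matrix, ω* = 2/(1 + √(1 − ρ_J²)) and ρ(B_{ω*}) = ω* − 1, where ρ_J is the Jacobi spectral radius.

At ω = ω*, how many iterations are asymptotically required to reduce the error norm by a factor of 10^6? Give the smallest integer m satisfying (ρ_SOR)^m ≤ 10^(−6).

m = 86

B_J for the 38×38 system has eigenvalues cos(kπ/39); ρ_J = cos(π/39) = 0.9967573.
√(1−ρ_J²) simplifies to sin(π/39) = 0.0804666.
Then 2/(1+√(1−ρ_J²)) = 2/(1+0.0804666); ω* = 2/1.0804666 = 1.8510521.
Hence ρ(B_{ω*}) = 1.8510521 − 1 = 0.8510521.
For 6 digits: m = 6·ln10 / (−ln 0.8510521) = 13.8155/0.161282 = 85.661; round up → m = 86.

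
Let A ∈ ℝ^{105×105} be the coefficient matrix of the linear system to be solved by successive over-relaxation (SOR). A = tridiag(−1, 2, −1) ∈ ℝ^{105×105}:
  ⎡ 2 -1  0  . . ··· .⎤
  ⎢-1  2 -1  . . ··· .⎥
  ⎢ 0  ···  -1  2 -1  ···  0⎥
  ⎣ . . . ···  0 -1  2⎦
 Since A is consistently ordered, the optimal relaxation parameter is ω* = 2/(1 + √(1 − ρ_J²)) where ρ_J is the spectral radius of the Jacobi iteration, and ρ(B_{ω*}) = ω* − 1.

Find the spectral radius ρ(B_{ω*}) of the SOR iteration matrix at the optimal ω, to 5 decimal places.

ρ_SOR = 0.94244

n=105: λ(B_J) = 1 − λ(A)/2 = cos(kπ/106); k=1 gives ρ_J = 0.99956.
√(1−ρ_J²) simplifies to sin(π/106) = 0.029633.
ω* = 2/(1+0.029633) = 1.94244
ρ_SOR = ω* − 1 ≈ 0.94244.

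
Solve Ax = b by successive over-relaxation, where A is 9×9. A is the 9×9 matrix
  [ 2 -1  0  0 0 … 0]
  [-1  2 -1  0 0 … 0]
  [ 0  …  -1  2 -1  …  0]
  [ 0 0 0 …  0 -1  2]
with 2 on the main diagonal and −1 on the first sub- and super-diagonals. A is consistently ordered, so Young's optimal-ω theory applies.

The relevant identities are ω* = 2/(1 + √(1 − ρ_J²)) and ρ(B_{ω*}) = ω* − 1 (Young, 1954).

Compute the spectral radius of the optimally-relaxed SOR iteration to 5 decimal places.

ρ_SOR = 0.52786

ρ_J = max_k |cos(kπ/10)| = cos(π/10) = 0.95106
√(1−ρ_J²) simplifies to sin(π/10) = 0.309017.
Then 2/(1+√(1−ρ_J²)) = 2/(1+0.309017); ω* = 2/1.309017 = 1.52786.
ρ_SOR = ω* − 1 ≈ 0.52786.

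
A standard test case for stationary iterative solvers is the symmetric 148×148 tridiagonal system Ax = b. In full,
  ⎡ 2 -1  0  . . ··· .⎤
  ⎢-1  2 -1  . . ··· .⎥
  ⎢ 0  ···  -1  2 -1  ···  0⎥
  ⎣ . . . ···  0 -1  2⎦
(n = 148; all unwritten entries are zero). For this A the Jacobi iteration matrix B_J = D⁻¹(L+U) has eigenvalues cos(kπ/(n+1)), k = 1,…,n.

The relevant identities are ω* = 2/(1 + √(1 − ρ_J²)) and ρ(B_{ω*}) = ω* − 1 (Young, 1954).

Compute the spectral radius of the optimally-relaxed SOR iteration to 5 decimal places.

ρ_SOR = 0.95870

n=148: λ(B_J) = 1 − λ(A)/2 = cos(kπ/149); k=1 gives ρ_J = 0.99978.
√(1 − cos²(π/149)) = sin(π/149) ≈ 0.021083.
Then 2/(1+√(1−ρ_J²)) = 2/(1+0.021083); ω* = 2/1.021083 = 1.95870.
At ω = 1.95870 every |λ(B_ω)| = ω−1, so ρ_SOR = 0.95870.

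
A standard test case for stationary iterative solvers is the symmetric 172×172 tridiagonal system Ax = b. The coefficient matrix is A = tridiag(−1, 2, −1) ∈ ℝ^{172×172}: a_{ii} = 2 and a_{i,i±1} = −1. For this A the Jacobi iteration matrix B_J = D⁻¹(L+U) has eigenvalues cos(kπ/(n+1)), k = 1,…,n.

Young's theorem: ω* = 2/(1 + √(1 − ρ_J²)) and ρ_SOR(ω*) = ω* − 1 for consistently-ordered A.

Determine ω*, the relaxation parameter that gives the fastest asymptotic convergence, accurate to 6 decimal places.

With n=172, ρ(Jacobi) = cos(π/173) = 0.999835.
√(1 − cos²(π/173)) = sin(π/173) ≈ 0.0181585.
Then 2/(1+√(1−ρ_J²)) = 2/(1+0.0181585); ω* = 2/1.0181585 = 1.964331.
and ρ(B_{ω*}) = 1.964331 − 1 = 0.964331.

ω* = 1.964331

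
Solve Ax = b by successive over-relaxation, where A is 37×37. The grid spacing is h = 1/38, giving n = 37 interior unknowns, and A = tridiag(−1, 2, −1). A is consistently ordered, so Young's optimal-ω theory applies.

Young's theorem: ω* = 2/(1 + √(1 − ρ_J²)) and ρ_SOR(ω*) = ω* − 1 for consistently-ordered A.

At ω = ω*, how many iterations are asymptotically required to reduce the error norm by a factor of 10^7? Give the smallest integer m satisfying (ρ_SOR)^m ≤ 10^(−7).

½·tridiag(1,0,1) at n=37: λ_k = cos(kπ/38); max |λ| at k=1 ⇒ ρ_J = cos(π/38) ≈ 0.9965845.
1 − cos²(π/38) = sin²(π/38) ⇒ √(1−ρ_J²) = sin(π/38) = 0.0825793.
Then 2/(1+√(1−ρ_J²)) = 2/(1+0.0825793); ω* = 2/1.0825793 = 1.8474397.
[ρ_SOR] ω* − 1 = 0.8474397.
m ≥ 7·ln10 / (−ln 0.8474397) = 97.369; smallest integer m = 98.

m = 98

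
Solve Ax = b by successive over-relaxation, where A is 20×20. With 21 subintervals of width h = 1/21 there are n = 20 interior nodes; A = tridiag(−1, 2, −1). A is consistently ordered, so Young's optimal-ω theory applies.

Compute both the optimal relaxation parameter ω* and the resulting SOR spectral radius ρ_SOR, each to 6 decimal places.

ω* = 1.740580, ρ_SOR = 0.740580

[ρ_J] n=20: ρ(B_J) = cos(π/(n+1)) = cos(π/21) = 0.988831.
1 − cos²(π/21) = sin²(π/21) ⇒ √(1−ρ_J²) = sin(π/21) = 0.1490423.
ω* = 2 / (1 + 0.1490423) = 2 / 1.1490423 ≈ 1.740580.
At ω = 1.740580 every |λ(B_ω)| = ω−1, so ρ_SOR = 0.740580.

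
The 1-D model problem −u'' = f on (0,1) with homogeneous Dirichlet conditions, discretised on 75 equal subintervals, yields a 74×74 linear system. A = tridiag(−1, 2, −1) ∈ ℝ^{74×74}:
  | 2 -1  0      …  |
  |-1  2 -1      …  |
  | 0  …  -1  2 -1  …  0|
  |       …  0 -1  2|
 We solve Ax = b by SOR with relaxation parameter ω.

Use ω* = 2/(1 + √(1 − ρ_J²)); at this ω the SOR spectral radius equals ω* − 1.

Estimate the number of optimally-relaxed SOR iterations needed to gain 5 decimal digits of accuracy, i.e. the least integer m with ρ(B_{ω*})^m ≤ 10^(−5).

½·tridiag(1,0,1) at n=74: λ_k = cos(kπ/75); max |λ| at k=1 ⇒ ρ_J = cos(π/75) ≈ 0.9991228.
√(1 − cos²(π/75)) = sin(π/75) ≈ 0.0418757.
Young: ω* = 2/(1+√(1−ρ_J²)) = 2/(1+0.0418757) = 2/1.0418757 = 1.9196148.
ρ_SOR = ω* − 1 ≈ 0.9196148.
m ≥ 5·ln10 / (−ln 0.9196148) = 137.385; smallest integer m = 138.

m = 138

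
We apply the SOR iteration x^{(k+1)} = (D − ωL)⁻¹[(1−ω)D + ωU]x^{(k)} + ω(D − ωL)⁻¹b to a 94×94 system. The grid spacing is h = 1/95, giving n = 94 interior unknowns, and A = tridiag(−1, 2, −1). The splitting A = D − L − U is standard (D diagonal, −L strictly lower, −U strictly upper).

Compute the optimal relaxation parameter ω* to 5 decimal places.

ω* = 1.93599

With n=94, ρ(Jacobi) = cos(π/95) = 0.99945.
root = sin(π/95) = 0.033063  (since 1−cos² = sin²).
ω* = 2/(1 + 0.033063) = 2/1.033063 = 1.93599.
Hence ρ(B_{ω*}) = 1.93599 − 1 = 0.93599.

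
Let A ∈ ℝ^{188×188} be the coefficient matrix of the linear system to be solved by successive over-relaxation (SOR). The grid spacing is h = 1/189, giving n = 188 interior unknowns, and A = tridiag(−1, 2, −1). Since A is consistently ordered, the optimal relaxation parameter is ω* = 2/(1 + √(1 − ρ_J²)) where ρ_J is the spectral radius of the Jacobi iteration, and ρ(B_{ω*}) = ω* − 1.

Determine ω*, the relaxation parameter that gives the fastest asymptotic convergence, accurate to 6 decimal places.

spectrum of D⁻¹(L+U) = {cos(kπ/189) : 1≤k≤188}; ρ_J = cos(π/189) = 0.999862.
root = sin(π/189) = 0.0166214  (since 1−cos² = sin²).
[ω*] 2 ÷ (1 + 0.0166214) = 2 ÷ 1.0166214 = 1.967301.
Hence ρ(B_{ω*}) = 1.967301 − 1 = 0.967301.

ω* = 1.967301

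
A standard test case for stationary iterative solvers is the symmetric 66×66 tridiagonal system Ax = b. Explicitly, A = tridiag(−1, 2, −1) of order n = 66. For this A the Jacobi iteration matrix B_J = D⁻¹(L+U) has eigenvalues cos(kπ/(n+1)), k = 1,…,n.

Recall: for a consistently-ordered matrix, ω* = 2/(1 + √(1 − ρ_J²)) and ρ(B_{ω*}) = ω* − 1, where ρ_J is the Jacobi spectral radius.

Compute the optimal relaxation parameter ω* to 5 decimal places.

B_J for the 66×66 system has eigenvalues cos(kπ/67); ρ_J = cos(π/67) = 0.99890.
√(1−ρ_J²) = |sin(π/67)| = 0.046872
ω* = 2/(1 + 0.046872) = 2/1.046872 = 1.91045.
ρ_SOR = ω* − 1 ≈ 0.91045.

ω* = 1.91045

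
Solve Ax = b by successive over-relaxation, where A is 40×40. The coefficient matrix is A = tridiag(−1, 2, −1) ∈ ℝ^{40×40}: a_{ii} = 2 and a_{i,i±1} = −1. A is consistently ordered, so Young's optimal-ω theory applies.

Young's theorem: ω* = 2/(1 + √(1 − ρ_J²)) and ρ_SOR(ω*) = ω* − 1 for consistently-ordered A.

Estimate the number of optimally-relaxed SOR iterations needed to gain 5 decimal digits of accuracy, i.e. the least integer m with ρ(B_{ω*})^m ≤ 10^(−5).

m = 76

B_J for the 40×40 system has eigenvalues cos(kπ/41); ρ_J = cos(π/41) = 0.9970658.
√(1 − cos²(π/41)) = sin(π/41) ≈ 0.0765493.
Then 2/(1+√(1−ρ_J²)) = 2/(1+0.0765493); ω* = 2/1.0765493 = 1.8577877.
ρ(B_{ω*}) = ω*−1 = 0.8577877
Need (0.8577877)^m ≤ 10^(−5): m ≥ 5·ln10/|ln 0.8577877| = 11.5129/0.153399 = 75.052 ⇒ m = 76.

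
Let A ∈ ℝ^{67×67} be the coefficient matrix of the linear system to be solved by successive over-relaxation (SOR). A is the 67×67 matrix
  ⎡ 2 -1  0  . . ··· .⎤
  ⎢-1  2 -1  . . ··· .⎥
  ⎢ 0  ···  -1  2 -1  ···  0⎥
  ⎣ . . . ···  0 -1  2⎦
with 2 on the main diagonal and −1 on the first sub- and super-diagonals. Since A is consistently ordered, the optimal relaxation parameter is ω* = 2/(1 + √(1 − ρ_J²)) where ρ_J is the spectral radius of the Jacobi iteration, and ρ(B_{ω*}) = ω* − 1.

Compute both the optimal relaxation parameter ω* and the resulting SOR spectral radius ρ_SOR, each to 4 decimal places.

ω* = 1.9117, ρ_SOR = 0.9117

n=67: λ(B_J) = 1 − λ(A)/2 = cos(kπ/68); k=1 gives ρ_J = 0.9989.
√(1−ρ_J²) = |sin(π/68)| = 0.04618
ω* = 2 / (1 + 0.04618) = 2 / 1.04618 ≈ 1.9117.
and ρ(B_{ω*}) = 1.9117 − 1 = 0.9117.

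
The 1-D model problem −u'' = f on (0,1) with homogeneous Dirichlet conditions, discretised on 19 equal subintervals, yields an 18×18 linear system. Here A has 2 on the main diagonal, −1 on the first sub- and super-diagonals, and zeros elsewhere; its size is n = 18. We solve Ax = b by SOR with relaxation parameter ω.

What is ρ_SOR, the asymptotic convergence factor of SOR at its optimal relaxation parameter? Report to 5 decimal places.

ρ_SOR = 0.71734

[ρ_J] n=18: ρ(B_J) = cos(π/(n+1)) = cos(π/19) = 0.98636.
√(1−ρ_J²) simplifies to sin(π/19) = 0.164595.
So ω* = 2/1.164595 = 1.71734 (Young).
[ρ_SOR] ω* − 1 = 0.71734.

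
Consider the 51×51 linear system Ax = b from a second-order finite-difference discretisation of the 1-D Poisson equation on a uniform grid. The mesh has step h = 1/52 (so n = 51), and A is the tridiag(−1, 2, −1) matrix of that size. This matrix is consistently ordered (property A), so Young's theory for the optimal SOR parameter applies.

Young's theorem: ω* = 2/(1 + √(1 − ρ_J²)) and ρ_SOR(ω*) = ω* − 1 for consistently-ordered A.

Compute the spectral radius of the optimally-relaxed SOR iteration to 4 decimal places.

n=51: λ(B_J) = 1 − λ(A)/2 = cos(kπ/52); k=1 gives ρ_J = 0.9982.
√(1−ρ_J²) simplifies to sin(π/52) = 0.06038.
So ω* = 2/1.06038 = 1.8861 (Young).
At ω = 1.8861 every |λ(B_ω)| = ω−1, so ρ_SOR = 0.8861.

ρ_SOR = 0.8861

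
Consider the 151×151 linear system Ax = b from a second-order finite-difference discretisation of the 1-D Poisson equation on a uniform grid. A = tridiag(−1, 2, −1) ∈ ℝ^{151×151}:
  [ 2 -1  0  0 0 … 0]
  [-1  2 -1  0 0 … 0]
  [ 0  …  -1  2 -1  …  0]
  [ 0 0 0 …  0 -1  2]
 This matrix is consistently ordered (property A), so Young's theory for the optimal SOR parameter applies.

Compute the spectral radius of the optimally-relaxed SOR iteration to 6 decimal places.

ρ_SOR = 0.959503

B_J for the 151×151 system has eigenvalues cos(kπ/152); ρ_J = cos(π/152) = 0.999786.
√(1−ρ_J²) simplifies to sin(π/152) = 0.0206669.
ω* = 2 / (1 + 0.0206669) = 2 / 1.0206669 ≈ 1.959503.
At ω = 1.959503 every |λ(B_ω)| = ω−1, so ρ_SOR = 0.959503.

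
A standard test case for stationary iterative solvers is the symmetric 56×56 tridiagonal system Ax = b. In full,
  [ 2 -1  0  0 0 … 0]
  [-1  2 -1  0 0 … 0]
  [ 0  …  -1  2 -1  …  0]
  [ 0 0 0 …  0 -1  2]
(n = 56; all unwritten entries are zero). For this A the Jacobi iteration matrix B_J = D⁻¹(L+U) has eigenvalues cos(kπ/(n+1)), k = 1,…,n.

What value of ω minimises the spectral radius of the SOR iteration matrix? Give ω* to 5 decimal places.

n=56: λ(B_J) = 1 − λ(A)/2 = cos(kπ/57); k=1 gives ρ_J = 0.99848.
√(1−ρ_J²) = |sin(π/57)| = 0.055088
ω* = 2/(1 + 0.055088) = 2/1.055088 = 1.89558.
[ρ_SOR] ω* − 1 = 0.89558.

ω* = 1.89558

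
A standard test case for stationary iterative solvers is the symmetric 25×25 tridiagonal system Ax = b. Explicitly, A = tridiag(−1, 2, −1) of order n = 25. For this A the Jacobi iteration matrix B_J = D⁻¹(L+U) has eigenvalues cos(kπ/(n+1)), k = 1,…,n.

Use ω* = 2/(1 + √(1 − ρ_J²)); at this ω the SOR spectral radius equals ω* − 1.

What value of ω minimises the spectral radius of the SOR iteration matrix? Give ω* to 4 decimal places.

ω* = 1.7849

½·tridiag(1,0,1) at n=25: λ_k = cos(kπ/26); max |λ| at k=1 ⇒ ρ_J = cos(π/26) ≈ 0.9927.
√(1 − cos²(π/26)) = sin(π/26) ≈ 0.12054.
Then 2/(1+√(1−ρ_J²)) = 2/(1+0.12054); ω* = 2/1.12054 = 1.7849.
At ω = 1.7849 every |λ(B_ω)| = ω−1, so ρ_SOR = 0.7849.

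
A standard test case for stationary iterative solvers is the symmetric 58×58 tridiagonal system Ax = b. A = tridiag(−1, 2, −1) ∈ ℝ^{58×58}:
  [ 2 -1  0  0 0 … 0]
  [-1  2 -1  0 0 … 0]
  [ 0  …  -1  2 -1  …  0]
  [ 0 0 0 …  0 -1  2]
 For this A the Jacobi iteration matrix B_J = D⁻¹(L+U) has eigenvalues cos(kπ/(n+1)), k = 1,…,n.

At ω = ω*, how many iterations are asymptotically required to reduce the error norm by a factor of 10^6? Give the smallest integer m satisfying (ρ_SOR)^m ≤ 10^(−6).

m = 130

B_J for the 58×58 system has eigenvalues cos(kπ/59); ρ_J = cos(π/59) = 0.9985827.
√(1 − cos²(π/59)) = sin(π/59) ≈ 0.0532222.
ω* = 2 / (1 + 0.0532222) = 2 / 1.0532222 ≈ 1.8989345.
Hence ρ(B_{ω*}) = 1.8989345 − 1 = 0.8989345.
(0.8989345)^m ≤ 10^{−6}  ⇒  m·ln(0.8989345) ≤ −6·ln10  ⇒  m ≥ 129.668  ⇒  m = 130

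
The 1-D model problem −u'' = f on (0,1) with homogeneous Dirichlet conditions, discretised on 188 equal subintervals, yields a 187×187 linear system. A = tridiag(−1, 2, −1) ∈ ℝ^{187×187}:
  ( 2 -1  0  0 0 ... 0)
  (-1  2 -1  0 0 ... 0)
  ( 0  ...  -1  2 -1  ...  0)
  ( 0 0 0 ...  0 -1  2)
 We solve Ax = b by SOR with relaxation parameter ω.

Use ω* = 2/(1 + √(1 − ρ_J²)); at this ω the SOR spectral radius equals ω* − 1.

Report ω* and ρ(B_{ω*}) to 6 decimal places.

ω* = 1.967130, ρ_SOR = 0.967130

ρ_J = max_k |cos(kπ/188)| = cos(π/188) = 0.999860
√(1−ρ_J²) = |sin(π/188)| = 0.0167098
Then 2/(1+√(1−ρ_J²)) = 2/(1+0.0167098); ω* = 2/1.0167098 = 1.967130.
At ω = 1.967130 every |λ(B_ω)| = ω−1, so ρ_SOR = 0.967130.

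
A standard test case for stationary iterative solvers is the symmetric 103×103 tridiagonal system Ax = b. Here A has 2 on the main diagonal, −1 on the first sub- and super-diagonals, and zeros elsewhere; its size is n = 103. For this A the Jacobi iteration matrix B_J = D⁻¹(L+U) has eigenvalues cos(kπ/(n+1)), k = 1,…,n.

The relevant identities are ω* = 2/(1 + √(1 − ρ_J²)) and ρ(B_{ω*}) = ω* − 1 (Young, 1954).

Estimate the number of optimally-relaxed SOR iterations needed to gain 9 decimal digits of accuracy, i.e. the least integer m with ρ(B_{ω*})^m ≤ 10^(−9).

m = 343

½·tridiag(1,0,1) at n=103: λ_k = cos(kπ/104); max |λ| at k=1 ⇒ ρ_J = cos(π/104) ≈ 0.9995438.
√(1−ρ_J²) simplifies to sin(π/104) = 0.0302030.
ω* = 2/(1 + 0.0302030) = 2/1.0302030 = 1.9413650.
[ρ_SOR] ω* − 1 = 0.9413650.
9·ln10 = 20.7233; −ln(0.9413650) = 0.0604243; m = ⌈20.7233/0.0604243⌉ = ⌈342.963⌉ = 343.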